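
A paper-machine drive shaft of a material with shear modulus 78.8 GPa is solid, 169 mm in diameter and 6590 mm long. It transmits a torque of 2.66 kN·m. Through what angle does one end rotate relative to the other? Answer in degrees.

0.159°

J = πd⁴/32 = π(0.169)⁴/32 = 8.008×10^-5 m⁴.
θ = T·L/(G·J) = 2660 × 6.59 / (78.8×10⁹ × 8.008×10^-5) = 2.778×10^-3 rad.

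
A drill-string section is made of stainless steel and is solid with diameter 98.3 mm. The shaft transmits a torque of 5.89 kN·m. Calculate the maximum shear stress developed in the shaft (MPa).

J = πd⁴/32 = π(0.0983)⁴/32 = 9.167×10^-6 m⁴.
τ_max = T·r/J = 5890 × 0.0491 / 9.167×10^-6 = 3.158×10^7 Pa.

31.6 MPa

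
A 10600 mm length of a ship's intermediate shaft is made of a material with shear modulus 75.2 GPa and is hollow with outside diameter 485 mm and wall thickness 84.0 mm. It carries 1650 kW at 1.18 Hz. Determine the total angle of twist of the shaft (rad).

ω = 2π·1.18 = 7.414 rad/s, so T = P/ω = 1650×10³ / 7.414 = 222500 N·m.
J = π(d_o⁴ − d_i⁴)/32 = π(0.485⁴ − 0.317⁴)/32 = 4.441×10^-3 m⁴.
θ = T·L/(G·J) = 222500 × 10.6 / (75.2×10⁹ × 4.441×10^-3) = 7.064×10^-3 rad.

0.00706 rad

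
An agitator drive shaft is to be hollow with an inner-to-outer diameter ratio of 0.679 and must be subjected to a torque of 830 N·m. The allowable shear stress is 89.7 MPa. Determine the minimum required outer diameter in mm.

For a hollow shaft with d_i/d_o = 0.679: τ_max = 16T/(π d_o³ (1−k⁴)), so d_o = [16T/(π τ_allow (1−k⁴))]^(1/3) = [16·830.0/(π·8.97×10^7·0.7874)]^(1/3) = 0.03912 m.

39.1 mm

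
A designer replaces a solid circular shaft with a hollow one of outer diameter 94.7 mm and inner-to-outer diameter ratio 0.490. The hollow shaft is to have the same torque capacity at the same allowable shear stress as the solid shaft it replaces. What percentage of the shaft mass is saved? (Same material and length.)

Equal τ_max and T ⇒ the solid shaft needs d_s³ = d_o³(1−k⁴), so d_s = 94.7·(1−0.490⁴)^(1/3) = 92.84 mm.
Area ratio A_h/A_s = d_o²(1−k²)/d_s² = (1−k²)/(1−k⁴)^(2/3) = 0.7906.
Mass saving = 1 − 0.7906 = 20.9 %.

20.9 %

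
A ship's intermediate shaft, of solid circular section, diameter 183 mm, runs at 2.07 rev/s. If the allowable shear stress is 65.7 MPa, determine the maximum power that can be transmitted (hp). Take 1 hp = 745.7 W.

1380 hp

J = πd⁴/32 = π(0.183)⁴/32 = 1.101×10^-4 m⁴.
T_max = τ_allow·J/r = 6.57×10^7 × 1.101×10^-4 / 0.0915 = 79060 N·m.
ω = 2π·2.07 = 13.01 rad/s, so P_max = T_max·ω = 1.028×10^6 W.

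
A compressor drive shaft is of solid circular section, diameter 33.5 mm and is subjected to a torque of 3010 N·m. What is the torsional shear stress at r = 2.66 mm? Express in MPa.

J = πd⁴/32 = π(0.0335)⁴/32 = 1.236×10^-7 m⁴.
Shear stress varies linearly with radius: τ = T·r/J = 3010 × 0.00266 / 1.236×10^-7 = 6.475×10^7 Pa.

64.8 MPa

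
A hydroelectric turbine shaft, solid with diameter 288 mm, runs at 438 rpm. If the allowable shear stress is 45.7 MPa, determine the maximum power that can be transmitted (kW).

J = πd⁴/32 = π(0.288)⁴/32 = 6.754×10^-4 m⁴.
T_max = τ_allow·J/r = 4.57×10^7 × 6.754×10^-4 / 0.144 = 214400 N·m.
ω = 2π·438/60 = 45.87 rad/s, so P_max = T_max·ω = 9.832×10^6 W.

9830 kW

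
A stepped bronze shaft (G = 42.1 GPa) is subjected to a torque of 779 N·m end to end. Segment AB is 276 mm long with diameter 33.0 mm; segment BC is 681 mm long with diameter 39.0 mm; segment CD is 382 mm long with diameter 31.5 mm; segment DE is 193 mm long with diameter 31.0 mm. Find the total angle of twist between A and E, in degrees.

J_AB = π(0.0330)⁴/32 = 1.16×10^-7 m⁴; J_BC = π(0.0390)⁴/32 = 2.27×10^-7 m⁴; J_CD = π(0.0315)⁴/32 = 9.67×10^-8 m⁴; J_DE = π(0.0310)⁴/32 = 9.07×10^-8 m⁴.
θ = (T/G)·Σ L_i/J_i = (779.0/42.1×10⁹)·(0.276/1.16×10^-7 + 0.681/2.27×10^-7 + 0.382/9.67×10^-8 + 0.193/9.07×10^-8) = 0.2119 rad.

12.1°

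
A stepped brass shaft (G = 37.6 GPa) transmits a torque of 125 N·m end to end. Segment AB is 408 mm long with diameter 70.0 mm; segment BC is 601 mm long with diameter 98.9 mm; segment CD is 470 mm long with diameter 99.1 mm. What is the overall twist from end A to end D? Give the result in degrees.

J_AB = π(0.0700)⁴/32 = 2.36×10^-6 m⁴; J_BC = π(0.0989)⁴/32 = 9.39×10^-6 m⁴; J_CD = π(0.0991)⁴/32 = 9.47×10^-6 m⁴.
θ = (T/G)·Σ L_i/J_i = (125.0/37.6×10⁹)·(0.408/2.36×10^-6 + 0.601/9.39×10^-6 + 0.470/9.47×10^-6) = 9.532×10^-4 rad.

0.0546°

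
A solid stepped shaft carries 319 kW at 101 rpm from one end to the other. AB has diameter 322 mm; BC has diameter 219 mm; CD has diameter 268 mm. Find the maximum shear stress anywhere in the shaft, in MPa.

14.6 MPa

ω = 2π·101/60 = 10.58 rad/s, so T = P/ω = 319×10³ / 10.58 = 30160 N·m.
Under the same torque, τ_max = 16T/(πd³) is largest where d is smallest — segment BC (d = 219 mm).
τ_max = 16·30160/(π·(0.219)³) = 1.462×10^7 Pa.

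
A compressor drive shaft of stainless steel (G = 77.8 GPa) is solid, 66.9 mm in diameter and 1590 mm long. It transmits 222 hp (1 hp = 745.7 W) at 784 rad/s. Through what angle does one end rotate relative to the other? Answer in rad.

ω = 784 rad/s, so T = P/ω = 222×745.7 / 784.0 = 211.2 N·m.
J = πd⁴/32 = π(0.0669)⁴/32 = 1.967×10^-6 m⁴.
θ = T·L/(G·J) = 211.2 × 1.59 / (77.8×10⁹ × 1.967×10^-6) = 2.194×10^-3 rad.

0.00219 rad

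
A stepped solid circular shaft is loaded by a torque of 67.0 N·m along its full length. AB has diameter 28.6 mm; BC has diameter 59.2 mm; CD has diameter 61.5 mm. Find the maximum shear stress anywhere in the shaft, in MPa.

14.6 MPa

Under the same torque, τ_max = 16T/(πd³) is largest where d is smallest — segment AB (d = 28.6 mm).
τ_max = 16·67.00/(π·(0.0286)³) = 1.459×10^7 Pa.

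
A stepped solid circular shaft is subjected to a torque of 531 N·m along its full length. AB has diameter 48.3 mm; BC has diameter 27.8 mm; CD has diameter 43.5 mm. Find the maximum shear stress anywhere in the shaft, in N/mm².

126 N/mm²

Under the same torque, τ_max = 16T/(πd³) is largest where d is smallest — segment BC (d = 27.8 mm).
τ_max = 16·531.0/(π·(0.0278)³) = 1.259×10^8 Pa.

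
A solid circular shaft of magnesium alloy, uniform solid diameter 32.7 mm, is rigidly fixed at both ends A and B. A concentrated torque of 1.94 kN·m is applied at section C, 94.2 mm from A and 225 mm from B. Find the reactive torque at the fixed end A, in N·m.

With uniform GJ and both ends fixed, compatibility θ_AC = θ_CB gives T_A·a = T_B·b, together with T_A + T_B = T₀.
T_A = T₀·b/(a+b) = 1940·225/319.2 = 1367 N·m; T_B = 572.5 N·m.

1370 N·m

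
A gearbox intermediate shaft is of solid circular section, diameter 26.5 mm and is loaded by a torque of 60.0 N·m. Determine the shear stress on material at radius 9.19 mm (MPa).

11.4 MPa

J = πd⁴/32 = π(0.0265)⁴/32 = 4.842×10^-8 m⁴.
Shear stress varies linearly with radius: τ = T·r/J = 60.00 × 0.00919 / 4.842×10^-8 = 1.139×10^7 Pa.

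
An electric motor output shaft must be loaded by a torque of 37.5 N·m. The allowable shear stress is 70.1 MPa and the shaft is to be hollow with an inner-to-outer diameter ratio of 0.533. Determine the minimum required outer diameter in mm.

14.4 mm

For a hollow shaft with d_i/d_o = 0.533: τ_max = 16T/(π d_o³ (1−k⁴)), so d_o = [16T/(π τ_allow (1−k⁴))]^(1/3) = [16·37.50/(π·7.01×10^7·0.9193)]^(1/3) = 0.01436 m.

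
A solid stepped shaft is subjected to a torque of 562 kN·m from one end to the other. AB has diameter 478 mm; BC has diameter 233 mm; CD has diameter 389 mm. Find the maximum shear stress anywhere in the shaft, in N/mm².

226 N/mm²

Under the same torque, τ_max = 16T/(πd³) is largest where d is smallest — segment BC (d = 233 mm).
τ_max = 16·562000/(π·(0.233)³) = 2.263×10^8 Pa.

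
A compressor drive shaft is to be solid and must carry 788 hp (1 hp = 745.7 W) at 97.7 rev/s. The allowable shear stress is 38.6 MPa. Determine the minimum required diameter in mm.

50.2 mm

ω = 2π·97.7 = 613.9 rad/s, so T = P/ω = 788×745.7 / 613.9 = 957.2 N·m.
For a solid shaft τ_max = 16T/(πd³), so d = (16T/(π τ_allow))^(1/3) = (16·957.2/(π·3.86×10^7))^(1/3) = 0.05017 m.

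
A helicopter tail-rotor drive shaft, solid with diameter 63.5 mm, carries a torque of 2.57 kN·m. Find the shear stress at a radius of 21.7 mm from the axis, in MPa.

J = πd⁴/32 = π(0.0635)⁴/32 = 1.596×10^-6 m⁴.
Shear stress varies linearly with radius: τ = T·r/J = 2570 × 0.0217 / 1.596×10^-6 = 3.494×10^7 Pa.

34.9 MPa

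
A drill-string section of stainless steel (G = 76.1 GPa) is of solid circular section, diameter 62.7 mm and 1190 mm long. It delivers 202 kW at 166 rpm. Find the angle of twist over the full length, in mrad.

ω = 2π·166/60 = 17.38 rad/s, so T = P/ω = 202×10³ / 17.38 = 11620 N·m.
J = πd⁴/32 = π(0.0627)⁴/32 = 1.517×10^-6 m⁴.
θ = T·L/(G·J) = 11620 × 1.19 / (76.1×10⁹ × 1.517×10^-6) = 0.1198 rad.

120 mrad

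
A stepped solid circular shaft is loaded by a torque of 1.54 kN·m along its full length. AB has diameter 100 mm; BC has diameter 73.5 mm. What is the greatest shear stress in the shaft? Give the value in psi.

Under the same torque, τ_max = 16T/(πd³) is largest where d is smallest — segment BC (d = 73.5 mm).
τ_max = 16·1540/(π·(0.0735)³) = 1.975×10^7 Pa.

2860 psi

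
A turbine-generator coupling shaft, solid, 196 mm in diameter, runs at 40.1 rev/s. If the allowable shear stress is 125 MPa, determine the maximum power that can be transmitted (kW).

46600 kW

J = πd⁴/32 = π(0.196)⁴/32 = 1.449×10^-4 m⁴.
T_max = τ_allow·J/r = 1.25×10^8 × 1.449×10^-4 / 0.0980 = 184800 N·m.
ω = 2π·40.1 = 252.0 rad/s, so P_max = T_max·ω = 4.656×10^7 W.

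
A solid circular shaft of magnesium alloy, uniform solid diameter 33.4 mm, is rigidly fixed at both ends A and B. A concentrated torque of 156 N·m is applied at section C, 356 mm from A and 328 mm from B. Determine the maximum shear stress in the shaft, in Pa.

1.11e7 Pa

With uniform GJ and both ends fixed, compatibility θ_AC = θ_CB gives T_A·a = T_B·b, together with T_A + T_B = T₀.
T_A = T₀·b/(a+b) = 156.0·328/684.0 = 74.81 N·m; T_B = 81.19 N·m.
τ in each portion: τ_AC = 1.02×10^7 Pa, τ_CB = 1.11×10^7 Pa; maximum is in CB.
τ_max = T_CB·r/J = 81.19·0.0167/1.22×10^-7 = 1.110×10^7 Pa.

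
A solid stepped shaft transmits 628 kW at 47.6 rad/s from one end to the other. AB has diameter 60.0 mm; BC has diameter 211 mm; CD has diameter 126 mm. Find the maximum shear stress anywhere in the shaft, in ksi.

ω = 47.6 rad/s, so T = P/ω = 628×10³ / 47.60 = 13190 N·m.
Under the same torque, τ_max = 16T/(πd³) is largest where d is smallest — segment AB (d = 60.0 mm).
τ_max = 16·13190/(π·(0.0600)³) = 3.111×10^8 Pa.

45.1 ksi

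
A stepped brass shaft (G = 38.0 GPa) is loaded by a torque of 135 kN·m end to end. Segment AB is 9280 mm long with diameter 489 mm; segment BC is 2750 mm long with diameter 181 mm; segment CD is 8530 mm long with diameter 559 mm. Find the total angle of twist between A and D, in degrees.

J_AB = π(0.489)⁴/32 = 5.61×10^-3 m⁴; J_BC = π(0.181)⁴/32 = 1.05×10^-4 m⁴; J_CD = π(0.559)⁴/32 = 9.59×10^-3 m⁴.
θ = (T/G)·Σ L_i/J_i = (135000/38.0×10⁹)·(9.28/5.61×10^-3 + 2.75/1.05×10^-4 + 8.53/9.59×10^-3) = 0.1018 rad.

5.83°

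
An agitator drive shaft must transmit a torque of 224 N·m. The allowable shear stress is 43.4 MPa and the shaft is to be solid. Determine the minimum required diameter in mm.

For a solid shaft τ_max = 16T/(πd³), so d = (16T/(π τ_allow))^(1/3) = (16·224.0/(π·4.34×10^7))^(1/3) = 0.02973 m.

29.7 mm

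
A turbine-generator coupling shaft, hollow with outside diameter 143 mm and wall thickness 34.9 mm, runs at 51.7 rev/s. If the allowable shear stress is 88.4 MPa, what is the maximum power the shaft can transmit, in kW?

J = π(d_o⁴ − d_i⁴)/32 = π(0.143⁴ − 0.0732⁴)/32 = 3.823×10^-5 m⁴.
T_max = τ_allow·J/r = 8.84×10^7 × 3.823×10^-5 / 0.0715 = 47270 N·m.
ω = 2π·51.7 = 324.8 rad/s, so P_max = T_max·ω = 1.536×10^7 W.

15400 kW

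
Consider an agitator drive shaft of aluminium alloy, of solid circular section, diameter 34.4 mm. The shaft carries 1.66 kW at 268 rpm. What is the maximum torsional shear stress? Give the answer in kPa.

7400 kPa

ω = 2π·268/60 = 28.06 rad/s, so T = P/ω = 1.66×10³ / 28.06 = 59.15 N·m.
J = πd⁴/32 = π(0.0344)⁴/32 = 1.375×10^-7 m⁴.
τ_max = T·r/J = 59.15 × 0.0172 / 1.375×10^-7 = 7.400×10^6 Pa.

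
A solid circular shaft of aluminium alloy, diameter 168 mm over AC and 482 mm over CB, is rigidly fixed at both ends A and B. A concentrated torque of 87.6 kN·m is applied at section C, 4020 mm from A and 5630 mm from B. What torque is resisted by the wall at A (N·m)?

1770 N·m

Compatibility: T_A·a/J_AC = T_B·b/J_CB with T_A + T_B = T₀.
J_AC = 7.82×10^-5 m⁴, J_CB = 5.30×10^-3 m⁴, so T_A = T₀·(J_AC/a)/((J_AC/a)+(J_CB/b)) = 1774 N·m, T_B = 85830 N·m.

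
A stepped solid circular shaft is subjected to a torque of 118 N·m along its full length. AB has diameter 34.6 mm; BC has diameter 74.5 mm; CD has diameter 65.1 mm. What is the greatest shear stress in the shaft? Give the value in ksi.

Under the same torque, τ_max = 16T/(πd³) is largest where d is smallest — segment AB (d = 34.6 mm).
τ_max = 16·118.0/(π·(0.0346)³) = 1.451×10^7 Pa.

2.10 ksi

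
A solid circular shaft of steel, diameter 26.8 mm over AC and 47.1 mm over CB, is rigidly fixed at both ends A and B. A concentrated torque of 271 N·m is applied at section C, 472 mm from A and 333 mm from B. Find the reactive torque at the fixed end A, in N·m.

18.7 N·m

Compatibility: T_A·a/J_AC = T_B·b/J_CB with T_A + T_B = T₀.
J_AC = 5.06×10^-8 m⁴, J_CB = 4.83×10^-7 m⁴, so T_A = T₀·(J_AC/a)/((J_AC/a)+(J_CB/b)) = 18.66 N·m, T_B = 252.3 N·m.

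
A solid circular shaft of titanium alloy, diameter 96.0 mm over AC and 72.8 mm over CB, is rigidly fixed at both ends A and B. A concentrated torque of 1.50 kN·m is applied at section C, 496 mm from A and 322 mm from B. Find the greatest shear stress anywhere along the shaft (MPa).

6.68 MPa

Compatibility: T_A·a/J_AC = T_B·b/J_CB with T_A + T_B = T₀.
J_AC = 8.34×10^-6 m⁴, J_CB = 2.76×10^-6 m⁴, so T_A = T₀·(J_AC/a)/((J_AC/a)+(J_CB/b)) = 993.8 N·m, T_B = 506.2 N·m.
τ in each portion: τ_AC = 5.72×10^6 Pa, τ_CB = 6.68×10^6 Pa; maximum is in CB.
τ_max = T_CB·r/J = 506.2·0.0364/2.76×10^-6 = 6.682×10^6 Pa.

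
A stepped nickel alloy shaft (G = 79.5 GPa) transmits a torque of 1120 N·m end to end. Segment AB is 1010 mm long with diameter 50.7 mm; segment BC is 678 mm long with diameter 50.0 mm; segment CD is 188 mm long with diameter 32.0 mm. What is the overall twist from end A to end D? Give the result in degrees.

3.62°

J_AB = π(0.0507)⁴/32 = 6.49×10^-7 m⁴; J_BC = π(0.0500)⁴/32 = 6.14×10^-7 m⁴; J_CD = π(0.0320)⁴/32 = 1.03×10^-7 m⁴.
θ = (T/G)·Σ L_i/J_i = (1120/79.5×10⁹)·(1.01/6.49×10^-7 + 0.678/6.14×10^-7 + 0.188/1.03×10^-7) = 0.06323 rad.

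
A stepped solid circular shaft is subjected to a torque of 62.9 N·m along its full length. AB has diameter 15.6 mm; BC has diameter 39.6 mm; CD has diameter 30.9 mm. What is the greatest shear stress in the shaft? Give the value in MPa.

84.4 MPa

Under the same torque, τ_max = 16T/(πd³) is largest where d is smallest — segment AB (d = 15.6 mm).
τ_max = 16·62.90/(π·(0.0156)³) = 8.438×10^7 Pa.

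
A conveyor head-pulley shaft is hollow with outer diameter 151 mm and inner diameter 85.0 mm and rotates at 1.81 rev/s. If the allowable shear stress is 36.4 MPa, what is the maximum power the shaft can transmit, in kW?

252 kW

J = π(d_o⁴ − d_i⁴)/32 = π(0.151⁴ − 0.0850⁴)/32 = 4.591×10^-5 m⁴.
T_max = τ_allow·J/r = 3.64×10^7 × 4.591×10^-5 / 0.0755 = 22140 N·m.
ω = 2π·1.81 = 11.37 rad/s, so P_max = T_max·ω = 2.517×10^5 W.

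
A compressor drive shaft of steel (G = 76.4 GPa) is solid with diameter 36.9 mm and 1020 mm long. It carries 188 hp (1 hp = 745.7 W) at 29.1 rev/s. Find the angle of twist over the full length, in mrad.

ω = 2π·29.1 = 182.8 rad/s, so T = P/ω = 188×745.7 / 182.8 = 766.7 N·m.
J = πd⁴/32 = π(0.0369)⁴/32 = 1.820×10^-7 m⁴.
θ = T·L/(G·J) = 766.7 × 1.02 / (76.4×10⁹ × 1.820×10^-7) = 0.05624 rad.

56.2 mrad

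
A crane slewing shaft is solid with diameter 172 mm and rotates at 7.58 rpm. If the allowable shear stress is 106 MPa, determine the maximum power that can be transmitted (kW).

J = πd⁴/32 = π(0.172)⁴/32 = 8.592×10^-5 m⁴.
T_max = τ_allow·J/r = 1.06×10^8 × 8.592×10^-5 / 0.0860 = 105900 N·m.
ω = 2π·7.58/60 = 0.7938 rad/s, so P_max = T_max·ω = 8.407×10^4 W.

84.1 kW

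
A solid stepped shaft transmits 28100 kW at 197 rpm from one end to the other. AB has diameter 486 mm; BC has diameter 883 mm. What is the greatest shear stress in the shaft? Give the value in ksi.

8.77 ksi

ω = 2π·197/60 = 20.63 rad/s, so T = P/ω = 28100×10³ / 20.63 = 1.362e6 N·m.
Under the same torque, τ_max = 16T/(πd³) is largest where d is smallest — segment AB (d = 486 mm).
τ_max = 16·1.362e6/(π·(0.486)³) = 6.043×10^7 Pa.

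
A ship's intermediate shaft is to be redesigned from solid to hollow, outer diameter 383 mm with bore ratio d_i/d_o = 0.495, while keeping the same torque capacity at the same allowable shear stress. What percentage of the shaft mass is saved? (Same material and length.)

21.3 %

Equal τ_max and T ⇒ the solid shaft needs d_s³ = d_o³(1−k⁴), so d_s = 383·(1−0.495⁴)^(1/3) = 375.2 mm.
Area ratio A_h/A_s = d_o²(1−k²)/d_s² = (1−k²)/(1−k⁴)^(2/3) = 0.7868.
Mass saving = 1 − 0.7868 = 21.3 %.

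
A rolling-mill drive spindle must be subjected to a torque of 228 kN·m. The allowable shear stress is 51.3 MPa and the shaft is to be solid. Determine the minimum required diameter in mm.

For a solid shaft τ_max = 16T/(πd³), so d = (16T/(π τ_allow))^(1/3) = (16·228000/(π·5.13×10^7))^(1/3) = 0.2829 m.

283 mm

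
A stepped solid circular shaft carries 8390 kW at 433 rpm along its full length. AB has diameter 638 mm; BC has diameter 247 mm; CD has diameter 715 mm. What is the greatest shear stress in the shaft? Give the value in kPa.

ω = 2π·433/60 = 45.34 rad/s, so T = P/ω = 8390×10³ / 45.34 = 185000 N·m.
Under the same torque, τ_max = 16T/(πd³) is largest where d is smallest — segment BC (d = 247 mm).
τ_max = 16·185000/(π·(0.247)³) = 6.254×10^7 Pa.

62500 kPa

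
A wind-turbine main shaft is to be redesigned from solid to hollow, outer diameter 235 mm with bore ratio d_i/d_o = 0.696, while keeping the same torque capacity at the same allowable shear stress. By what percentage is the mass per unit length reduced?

Equal τ_max and T ⇒ the solid shaft needs d_s³ = d_o³(1−k⁴), so d_s = 235·(1−0.696⁴)^(1/3) = 215.0 mm.
Area ratio A_h/A_s = d_o²(1−k²)/d_s² = (1−k²)/(1−k⁴)^(2/3) = 0.6162.
Mass saving = 1 − 0.6162 = 38.4 %.

38.4 %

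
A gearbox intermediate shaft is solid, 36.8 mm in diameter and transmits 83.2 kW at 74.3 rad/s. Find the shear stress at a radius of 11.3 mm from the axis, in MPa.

70.3 MPa

ω = 74.3 rad/s, so T = P/ω = 83.2×10³ / 74.30 = 1120 N·m.
J = πd⁴/32 = π(0.0368)⁴/32 = 1.800×10^-7 m⁴.
Shear stress varies linearly with radius: τ = T·r/J = 1120 × 0.0113 / 1.800×10^-7 = 7.028×10^7 Pa.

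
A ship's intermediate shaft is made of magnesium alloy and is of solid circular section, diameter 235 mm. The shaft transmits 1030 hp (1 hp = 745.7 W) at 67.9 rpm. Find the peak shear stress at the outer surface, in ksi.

ω = 2π·67.9/60 = 7.110 rad/s, so T = P/ω = 1030×745.7 / 7.110 = 108000 N·m.
J = πd⁴/32 = π(0.235)⁴/32 = 2.994×10^-4 m⁴.
τ_max = T·r/J = 108000 × 0.117 / 2.994×10^-4 = 4.239×10^7 Pa.

6.15 ksi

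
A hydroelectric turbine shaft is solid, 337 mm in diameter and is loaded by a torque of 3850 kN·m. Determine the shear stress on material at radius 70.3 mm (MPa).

J = πd⁴/32 = π(0.337)⁴/32 = 1.266×10^-3 m⁴.
Shear stress varies linearly with radius: τ = T·r/J = 3.850e6 × 0.0703 / 1.266×10^-3 = 2.137×10^8 Pa.

214 MPa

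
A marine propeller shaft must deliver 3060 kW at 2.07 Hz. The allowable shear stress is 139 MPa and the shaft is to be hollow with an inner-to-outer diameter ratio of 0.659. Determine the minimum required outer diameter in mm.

220 mm

ω = 2π·2.07 = 13.01 rad/s, so T = P/ω = 3060×10³ / 13.01 = 235300 N·m.
For a hollow shaft with d_i/d_o = 0.659: τ_max = 16T/(π d_o³ (1−k⁴)), so d_o = [16T/(π τ_allow (1−k⁴))]^(1/3) = [16·235300/(π·1.39×10^8·0.8114)]^(1/3) = 0.2198 m.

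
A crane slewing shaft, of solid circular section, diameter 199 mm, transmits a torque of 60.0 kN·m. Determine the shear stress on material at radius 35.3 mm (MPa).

J = πd⁴/32 = π(0.199)⁴/32 = 1.540×10^-4 m⁴.
Shear stress varies linearly with radius: τ = T·r/J = 60000 × 0.0353 / 1.540×10^-4 = 1.376×10^7 Pa.

13.8 MPa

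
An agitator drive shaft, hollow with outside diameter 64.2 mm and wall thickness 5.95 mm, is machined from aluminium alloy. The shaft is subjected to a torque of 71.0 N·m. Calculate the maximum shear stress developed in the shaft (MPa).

2.44 MPa

J = π(d_o⁴ − d_i⁴)/32 = π(0.0642⁴ − 0.0523⁴)/32 = 9.333×10^-7 m⁴.
τ_max = T·r/J = 71.00 × 0.0321 / 9.333×10^-7 = 2.442×10^6 Pa.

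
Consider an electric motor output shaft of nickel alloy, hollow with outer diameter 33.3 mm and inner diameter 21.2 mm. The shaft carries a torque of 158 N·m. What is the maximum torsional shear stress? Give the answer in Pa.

2.61e7 Pa

J = π(d_o⁴ − d_i⁴)/32 = π(0.0333⁴ − 0.0212⁴)/32 = 1.009×10^-7 m⁴.
τ_max = T·r/J = 158.0 × 0.0166 / 1.009×10^-7 = 2.608×10^7 Pa.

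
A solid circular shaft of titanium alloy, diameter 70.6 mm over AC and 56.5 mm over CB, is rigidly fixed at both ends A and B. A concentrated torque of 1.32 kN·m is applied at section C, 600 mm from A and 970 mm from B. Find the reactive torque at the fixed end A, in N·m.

1050 N·m

Compatibility: T_A·a/J_AC = T_B·b/J_CB with T_A + T_B = T₀.
J_AC = 2.44×10^-6 m⁴, J_CB = 1.00×10^-6 m⁴, so T_A = T₀·(J_AC/a)/((J_AC/a)+(J_CB/b)) = 1053 N·m, T_B = 267.1 N·m.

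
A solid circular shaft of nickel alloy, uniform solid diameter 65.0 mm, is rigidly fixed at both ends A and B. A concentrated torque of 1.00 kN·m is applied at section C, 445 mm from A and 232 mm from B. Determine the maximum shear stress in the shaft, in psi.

1770 psi

With uniform GJ and both ends fixed, compatibility θ_AC = θ_CB gives T_A·a = T_B·b, together with T_A + T_B = T₀.
T_A = T₀·b/(a+b) = 1000·232/677.0 = 342.7 N·m; T_B = 657.3 N·m.
τ in each portion: τ_AC = 6.36×10^6 Pa, τ_CB = 1.22×10^7 Pa; maximum is in CB.
τ_max = T_CB·r/J = 657.3·0.0325/1.75×10^-6 = 1.219×10^7 Pa.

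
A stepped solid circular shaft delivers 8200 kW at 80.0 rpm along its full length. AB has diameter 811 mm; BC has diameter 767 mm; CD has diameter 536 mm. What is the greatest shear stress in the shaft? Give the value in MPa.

ω = 2π·80.0/60 = 8.378 rad/s, so T = P/ω = 8200×10³ / 8.378 = 978800 N·m.
Under the same torque, τ_max = 16T/(πd³) is largest where d is smallest — segment CD (d = 536 mm).
τ_max = 16·978800/(π·(0.536)³) = 3.237×10^7 Pa.

32.4 MPa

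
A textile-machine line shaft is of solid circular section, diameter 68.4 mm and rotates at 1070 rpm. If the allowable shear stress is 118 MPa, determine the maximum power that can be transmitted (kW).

831 kW

J = πd⁴/32 = π(0.0684)⁴/32 = 2.149×10^-6 m⁴.
T_max = τ_allow·J/r = 1.18×10^8 × 2.149×10^-6 / 0.0342 = 7414 N·m.
ω = 2π·1070/60 = 112.1 rad/s, so P_max = T_max·ω = 8.308×10^5 W.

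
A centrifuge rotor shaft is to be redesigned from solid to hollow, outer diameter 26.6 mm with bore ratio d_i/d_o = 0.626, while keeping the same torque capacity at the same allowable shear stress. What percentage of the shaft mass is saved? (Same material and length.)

Equal τ_max and T ⇒ the solid shaft needs d_s³ = d_o³(1−k⁴), so d_s = 26.6·(1−0.626⁴)^(1/3) = 25.16 mm.
Area ratio A_h/A_s = d_o²(1−k²)/d_s² = (1−k²)/(1−k⁴)^(2/3) = 0.6796.
Mass saving = 1 − 0.6796 = 32.0 %.

32.0 %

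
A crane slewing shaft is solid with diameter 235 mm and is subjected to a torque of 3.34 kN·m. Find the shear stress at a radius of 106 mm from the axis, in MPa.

J = πd⁴/32 = π(0.235)⁴/32 = 2.994×10^-4 m⁴.
Shear stress varies linearly with radius: τ = T·r/J = 3340 × 0.106 / 2.994×10^-4 = 1.182×10^6 Pa.

1.18 MPa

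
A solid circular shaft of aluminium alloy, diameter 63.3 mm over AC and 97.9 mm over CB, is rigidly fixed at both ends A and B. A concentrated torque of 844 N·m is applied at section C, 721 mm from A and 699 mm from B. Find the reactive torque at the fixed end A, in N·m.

Compatibility: T_A·a/J_AC = T_B·b/J_CB with T_A + T_B = T₀.
J_AC = 1.58×10^-6 m⁴, J_CB = 9.02×10^-6 m⁴, so T_A = T₀·(J_AC/a)/((J_AC/a)+(J_CB/b)) = 122.3 N·m, T_B = 721.7 N·m.

122 N·m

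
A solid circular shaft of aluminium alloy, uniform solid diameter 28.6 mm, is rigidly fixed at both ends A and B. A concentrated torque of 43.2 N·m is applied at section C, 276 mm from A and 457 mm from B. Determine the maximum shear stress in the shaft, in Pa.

With uniform GJ and both ends fixed, compatibility θ_AC = θ_CB gives T_A·a = T_B·b, together with T_A + T_B = T₀.
T_A = T₀·b/(a+b) = 43.20·457/733.0 = 26.93 N·m; T_B = 16.27 N·m.
τ in each portion: τ_AC = 5.86×10^6 Pa, τ_CB = 3.54×10^6 Pa; maximum is in AC.
τ_max = T_AC·r/J = 26.93·0.0143/6.57×10^-8 = 5.864×10^6 Pa.

5.86e6 Pa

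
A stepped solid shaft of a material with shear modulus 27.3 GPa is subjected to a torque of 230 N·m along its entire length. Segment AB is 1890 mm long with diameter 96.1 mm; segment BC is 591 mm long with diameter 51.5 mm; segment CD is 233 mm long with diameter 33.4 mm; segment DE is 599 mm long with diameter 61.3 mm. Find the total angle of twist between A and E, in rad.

0.0288 rad

J_AB = π(0.0961)⁴/32 = 8.37×10^-6 m⁴; J_BC = π(0.0515)⁴/32 = 6.91×10^-7 m⁴; J_CD = π(0.0334)⁴/32 = 1.22×10^-7 m⁴; J_DE = π(0.0613)⁴/32 = 1.39×10^-6 m⁴.
θ = (T/G)·Σ L_i/J_i = (230.0/27.3×10⁹)·(1.89/8.37×10^-6 + 0.591/6.91×10^-7 + 0.233/1.22×10^-7 + 0.599/1.39×10^-6) = 0.02882 rad.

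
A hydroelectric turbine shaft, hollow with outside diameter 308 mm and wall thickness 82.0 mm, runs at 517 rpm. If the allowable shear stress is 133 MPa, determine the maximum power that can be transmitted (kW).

J = π(d_o⁴ − d_i⁴)/32 = π(0.308⁴ − 0.144⁴)/32 = 8.413×10^-4 m⁴.
T_max = τ_allow·J/r = 1.33×10^8 × 8.413×10^-4 / 0.154 = 726600 N·m.
ω = 2π·517/60 = 54.14 rad/s, so P_max = T_max·ω = 3.934×10^7 W.

39300 kW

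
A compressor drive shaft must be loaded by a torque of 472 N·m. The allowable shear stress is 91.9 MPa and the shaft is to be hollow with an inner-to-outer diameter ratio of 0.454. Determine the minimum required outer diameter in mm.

30.1 mm

For a hollow shaft with d_i/d_o = 0.454: τ_max = 16T/(π d_o³ (1−k⁴)), so d_o = [16T/(π τ_allow (1−k⁴))]^(1/3) = [16·472.0/(π·9.19×10^7·0.9575)]^(1/3) = 0.03012 m.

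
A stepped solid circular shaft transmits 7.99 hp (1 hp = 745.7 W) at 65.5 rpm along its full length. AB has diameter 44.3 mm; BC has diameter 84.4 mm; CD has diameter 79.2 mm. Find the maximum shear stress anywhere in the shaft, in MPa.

50.9 MPa

ω = 2π·65.5/60 = 6.859 rad/s, so T = P/ω = 7.99×745.7 / 6.859 = 868.6 N·m.
Under the same torque, τ_max = 16T/(πd³) is largest where d is smallest — segment AB (d = 44.3 mm).
τ_max = 16·868.6/(π·(0.0443)³) = 5.089×10^7 Pa.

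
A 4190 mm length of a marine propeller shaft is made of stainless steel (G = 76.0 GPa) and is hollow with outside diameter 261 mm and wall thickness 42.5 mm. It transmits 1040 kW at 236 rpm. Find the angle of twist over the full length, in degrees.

ω = 2π·236/60 = 24.71 rad/s, so T = P/ω = 1040×10³ / 24.71 = 42080 N·m.
J = π(d_o⁴ − d_i⁴)/32 = π(0.261⁴ − 0.176⁴)/32 = 3.614×10^-4 m⁴.
θ = T·L/(G·J) = 42080 × 4.19 / (76.0×10⁹ × 3.614×10^-4) = 6.420×10^-3 rad.

0.368°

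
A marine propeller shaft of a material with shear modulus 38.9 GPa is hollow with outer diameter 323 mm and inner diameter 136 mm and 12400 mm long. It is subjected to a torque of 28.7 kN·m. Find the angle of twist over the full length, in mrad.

8.84 mrad

J = π(d_o⁴ − d_i⁴)/32 = π(0.323⁴ − 0.136⁴)/32 = 1.035×10^-3 m⁴.
θ = T·L/(G·J) = 28700 × 12.4 / (38.9×10⁹ × 1.035×10^-3) = 8.839×10^-3 rad.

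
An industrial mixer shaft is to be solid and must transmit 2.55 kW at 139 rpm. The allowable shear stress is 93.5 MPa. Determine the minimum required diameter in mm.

ω = 2π·139/60 = 14.56 rad/s, so T = P/ω = 2.55×10³ / 14.56 = 175.2 N·m.
For a solid shaft τ_max = 16T/(πd³), so d = (16T/(π τ_allow))^(1/3) = (16·175.2/(π·9.35×10^7))^(1/3) = 0.02121 m.

21.2 mm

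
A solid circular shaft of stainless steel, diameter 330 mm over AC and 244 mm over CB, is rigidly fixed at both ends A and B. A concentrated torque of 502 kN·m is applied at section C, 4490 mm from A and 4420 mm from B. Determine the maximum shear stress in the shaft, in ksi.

Compatibility: T_A·a/J_AC = T_B·b/J_CB with T_A + T_B = T₀.
J_AC = 1.16×10^-3 m⁴, J_CB = 3.48×10^-4 m⁴, so T_A = T₀·(J_AC/a)/((J_AC/a)+(J_CB/b)) = 385100 N·m, T_B = 116900 N·m.
τ in each portion: τ_AC = 5.46×10^7 Pa, τ_CB = 4.10×10^7 Pa; maximum is in AC.
τ_max = T_AC·r/J = 385100·0.165/1.16×10^-3 = 5.457×10^7 Pa.

7.92 ksi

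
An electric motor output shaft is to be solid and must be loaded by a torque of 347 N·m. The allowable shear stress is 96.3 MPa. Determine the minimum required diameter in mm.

26.4 mm

For a solid shaft τ_max = 16T/(πd³), so d = (16T/(π τ_allow))^(1/3) = (16·347.0/(π·9.63×10^7))^(1/3) = 0.02638 m.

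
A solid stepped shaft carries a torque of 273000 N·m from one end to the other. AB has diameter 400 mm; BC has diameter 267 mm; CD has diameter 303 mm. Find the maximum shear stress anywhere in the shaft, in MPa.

Under the same torque, τ_max = 16T/(πd³) is largest where d is smallest — segment BC (d = 267 mm).
τ_max = 16·273000/(π·(0.267)³) = 7.305×10^7 Pa.

73.0 MPa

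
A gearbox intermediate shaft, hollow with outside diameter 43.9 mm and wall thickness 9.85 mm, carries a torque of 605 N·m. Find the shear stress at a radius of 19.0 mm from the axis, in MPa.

J = π(d_o⁴ − d_i⁴)/32 = π(0.0439⁴ − 0.0242⁴)/32 = 3.310×10^-7 m⁴.
Shear stress varies linearly with radius: τ = T·r/J = 605.0 × 0.0190 / 3.310×10^-7 = 3.473×10^7 Pa.

34.7 MPa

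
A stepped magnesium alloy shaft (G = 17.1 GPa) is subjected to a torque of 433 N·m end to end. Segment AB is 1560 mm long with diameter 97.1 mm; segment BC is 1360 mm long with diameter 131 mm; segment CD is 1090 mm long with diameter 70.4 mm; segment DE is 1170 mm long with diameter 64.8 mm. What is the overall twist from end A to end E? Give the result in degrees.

1.96°

J_AB = π(0.0971)⁴/32 = 8.73×10^-6 m⁴; J_BC = π(0.131)⁴/32 = 2.89×10^-5 m⁴; J_CD = π(0.0704)⁴/32 = 2.41×10^-6 m⁴; J_DE = π(0.0648)⁴/32 = 1.73×10^-6 m⁴.
θ = (T/G)·Σ L_i/J_i = (433.0/17.1×10⁹)·(1.56/8.73×10^-6 + 1.36/2.89×10^-5 + 1.09/2.41×10^-6 + 1.17/1.73×10^-6) = 0.03428 rad.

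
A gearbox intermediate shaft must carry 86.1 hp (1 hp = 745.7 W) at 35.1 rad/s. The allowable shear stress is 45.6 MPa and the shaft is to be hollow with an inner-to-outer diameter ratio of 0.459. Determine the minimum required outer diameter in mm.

ω = 35.1 rad/s, so T = P/ω = 86.1×745.7 / 35.10 = 1829 N·m.
For a hollow shaft with d_i/d_o = 0.459: τ_max = 16T/(π d_o³ (1−k⁴)), so d_o = [16T/(π τ_allow (1−k⁴))]^(1/3) = [16·1829/(π·4.56×10^7·0.9556)]^(1/3) = 0.05979 m.

59.8 mm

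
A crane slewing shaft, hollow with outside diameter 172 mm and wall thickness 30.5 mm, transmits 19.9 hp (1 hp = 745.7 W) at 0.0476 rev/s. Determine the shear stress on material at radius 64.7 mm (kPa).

45200 kPa

ω = 2π·0.0476 = 0.2991 rad/s, so T = P/ω = 19.9×745.7 / 0.2991 = 49620 N·m.
J = π(d_o⁴ − d_i⁴)/32 = π(0.172⁴ − 0.111⁴)/32 = 7.102×10^-5 m⁴.
Shear stress varies linearly with radius: τ = T·r/J = 49620 × 0.0647 / 7.102×10^-5 = 4.520×10^7 Pa.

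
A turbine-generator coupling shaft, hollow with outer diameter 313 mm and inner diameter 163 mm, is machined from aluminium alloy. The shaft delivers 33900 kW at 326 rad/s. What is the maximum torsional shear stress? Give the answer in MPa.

ω = 326 rad/s, so T = P/ω = 33900×10³ / 326.0 = 104000 N·m.
J = π(d_o⁴ − d_i⁴)/32 = π(0.313⁴ − 0.163⁴)/32 = 8.730×10^-4 m⁴.
τ_max = T·r/J = 104000 × 0.157 / 8.730×10^-4 = 1.864×10^7 Pa.

18.6 MPa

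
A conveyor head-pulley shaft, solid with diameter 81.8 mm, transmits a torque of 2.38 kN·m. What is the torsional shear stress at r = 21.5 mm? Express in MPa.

J = πd⁴/32 = π(0.0818)⁴/32 = 4.396×10^-6 m⁴.
Shear stress varies linearly with radius: τ = T·r/J = 2380 × 0.0215 / 4.396×10^-6 = 1.164×10^7 Pa.

11.6 MPa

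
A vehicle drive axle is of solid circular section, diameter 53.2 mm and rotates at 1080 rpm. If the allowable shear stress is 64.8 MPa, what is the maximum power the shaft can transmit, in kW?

J = πd⁴/32 = π(0.0532)⁴/32 = 7.864×10^-7 m⁴.
T_max = τ_allow·J/r = 6.48×10^7 × 7.864×10^-7 / 0.0266 = 1916 N·m.
ω = 2π·1080/60 = 113.1 rad/s, so P_max = T_max·ω = 2.167×10^5 W.

217 kW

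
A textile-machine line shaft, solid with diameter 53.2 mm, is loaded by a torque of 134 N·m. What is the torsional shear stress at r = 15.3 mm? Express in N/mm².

J = πd⁴/32 = π(0.0532)⁴/32 = 7.864×10^-7 m⁴.
Shear stress varies linearly with radius: τ = T·r/J = 134.0 × 0.0153 / 7.864×10^-7 = 2.607×10^6 Pa.

2.61 N/mm²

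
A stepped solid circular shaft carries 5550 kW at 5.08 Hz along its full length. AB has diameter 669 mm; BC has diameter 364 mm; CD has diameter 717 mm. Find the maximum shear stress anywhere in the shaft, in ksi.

ω = 2π·5.08 = 31.92 rad/s, so T = P/ω = 5550×10³ / 31.92 = 173900 N·m.
Under the same torque, τ_max = 16T/(πd³) is largest where d is smallest — segment BC (d = 364 mm).
τ_max = 16·173900/(π·(0.364)³) = 1.836×10^7 Pa.

2.66 ksi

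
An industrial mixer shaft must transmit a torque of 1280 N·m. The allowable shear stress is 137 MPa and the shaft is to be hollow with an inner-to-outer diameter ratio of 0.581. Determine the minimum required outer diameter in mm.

37.7 mm

For a hollow shaft with d_i/d_o = 0.581: τ_max = 16T/(π d_o³ (1−k⁴)), so d_o = [16T/(π τ_allow (1−k⁴))]^(1/3) = [16·1280/(π·1.37×10^8·0.8861)]^(1/3) = 0.03773 m.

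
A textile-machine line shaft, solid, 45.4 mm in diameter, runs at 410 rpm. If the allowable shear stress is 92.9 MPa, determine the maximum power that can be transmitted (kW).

J = πd⁴/32 = π(0.0454)⁴/32 = 4.171×10^-7 m⁴.
T_max = τ_allow·J/r = 9.29×10^7 × 4.171×10^-7 / 0.0227 = 1707 N·m.
ω = 2π·410/60 = 42.94 rad/s, so P_max = T_max·ω = 7.329×10^4 W.

73.3 kW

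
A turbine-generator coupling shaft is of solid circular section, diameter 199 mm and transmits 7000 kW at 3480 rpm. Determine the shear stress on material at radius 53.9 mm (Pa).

ω = 2π·3480/60 = 364.4 rad/s, so T = P/ω = 7000×10³ / 364.4 = 19210 N·m.
J = πd⁴/32 = π(0.199)⁴/32 = 1.540×10^-4 m⁴.
Shear stress varies linearly with radius: τ = T·r/J = 19210 × 0.0539 / 1.540×10^-4 = 6.725×10^6 Pa.

6.72e6 Pa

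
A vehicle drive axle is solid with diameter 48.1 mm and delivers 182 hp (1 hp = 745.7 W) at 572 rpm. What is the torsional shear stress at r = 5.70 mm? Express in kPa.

24600 kPa

ω = 2π·572/60 = 59.90 rad/s, so T = P/ω = 182×745.7 / 59.90 = 2266 N·m.
J = πd⁴/32 = π(0.0481)⁴/32 = 5.255×10^-7 m⁴.
Shear stress varies linearly with radius: τ = T·r/J = 2266 × 0.00570 / 5.255×10^-7 = 2.458×10^7 Pa.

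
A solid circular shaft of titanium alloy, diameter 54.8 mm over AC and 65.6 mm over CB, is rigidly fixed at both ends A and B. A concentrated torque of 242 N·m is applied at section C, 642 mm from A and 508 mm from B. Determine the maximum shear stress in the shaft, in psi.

457 psi

Compatibility: T_A·a/J_AC = T_B·b/J_CB with T_A + T_B = T₀.
J_AC = 8.85×10^-7 m⁴, J_CB = 1.82×10^-6 m⁴, so T_A = T₀·(J_AC/a)/((J_AC/a)+(J_CB/b)) = 67.31 N·m, T_B = 174.7 N·m.
τ in each portion: τ_AC = 2.08×10^6 Pa, τ_CB = 3.15×10^6 Pa; maximum is in CB.
τ_max = T_CB·r/J = 174.7·0.0328/1.82×10^-6 = 3.152×10^6 Pa.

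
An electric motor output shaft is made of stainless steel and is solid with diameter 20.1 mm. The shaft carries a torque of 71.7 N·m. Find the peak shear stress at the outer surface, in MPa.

45.0 MPa

J = πd⁴/32 = π(0.0201)⁴/32 = 1.602×10^-8 m⁴.
τ_max = T·r/J = 71.70 × 0.0100 / 1.602×10^-8 = 4.497×10^7 Pa.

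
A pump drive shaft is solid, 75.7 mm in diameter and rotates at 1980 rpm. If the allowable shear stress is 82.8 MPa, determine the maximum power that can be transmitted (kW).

J = πd⁴/32 = π(0.0757)⁴/32 = 3.224×10^-6 m⁴.
T_max = τ_allow·J/r = 8.28×10^7 × 3.224×10^-6 / 0.0379 = 7053 N·m.
ω = 2π·1980/60 = 207.3 rad/s, so P_max = T_max·ω = 1.462×10^6 W.

1460 kW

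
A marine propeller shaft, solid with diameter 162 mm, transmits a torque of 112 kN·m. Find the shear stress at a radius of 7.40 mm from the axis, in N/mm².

J = πd⁴/32 = π(0.162)⁴/32 = 6.762×10^-5 m⁴.
Shear stress varies linearly with radius: τ = T·r/J = 112000 × 0.00740 / 6.762×10^-5 = 1.226×10^7 Pa.

12.3 N/mm²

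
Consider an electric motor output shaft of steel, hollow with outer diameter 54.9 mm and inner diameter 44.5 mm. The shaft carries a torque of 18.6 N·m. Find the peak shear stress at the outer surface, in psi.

J = π(d_o⁴ − d_i⁴)/32 = π(0.0549⁴ − 0.0445⁴)/32 = 5.069×10^-7 m⁴.
τ_max = T·r/J = 18.60 × 0.0274 / 5.069×10^-7 = 1.007×10^6 Pa.

146 psi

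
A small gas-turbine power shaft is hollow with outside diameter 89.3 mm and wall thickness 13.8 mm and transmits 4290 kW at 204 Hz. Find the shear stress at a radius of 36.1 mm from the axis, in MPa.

ω = 2π·204 = 1282 rad/s, so T = P/ω = 4290×10³ / 1282 = 3347 N·m.
J = π(d_o⁴ − d_i⁴)/32 = π(0.0893⁴ − 0.0617⁴)/32 = 4.820×10^-6 m⁴.
Shear stress varies linearly with radius: τ = T·r/J = 3347 × 0.0361 / 4.820×10^-6 = 2.507×10^7 Pa.

25.1 MPa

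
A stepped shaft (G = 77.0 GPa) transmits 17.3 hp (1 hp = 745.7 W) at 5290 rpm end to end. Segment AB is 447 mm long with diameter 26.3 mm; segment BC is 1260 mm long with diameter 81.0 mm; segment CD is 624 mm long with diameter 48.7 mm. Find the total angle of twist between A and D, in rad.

ω = 2π·5290/60 = 554.0 rad/s, so T = P/ω = 17.3×745.7 / 554.0 = 23.29 N·m.
J_AB = π(0.0263)⁴/32 = 4.70×10^-8 m⁴; J_BC = π(0.0810)⁴/32 = 4.23×10^-6 m⁴; J_CD = π(0.0487)⁴/32 = 5.52×10^-7 m⁴.
θ = (T/G)·Σ L_i/J_i = (23.29/77.0×10⁹)·(0.447/4.70×10^-8 + 1.26/4.23×10^-6 + 0.624/5.52×10^-7) = 3.310×10^-3 rad.

0.00331 rad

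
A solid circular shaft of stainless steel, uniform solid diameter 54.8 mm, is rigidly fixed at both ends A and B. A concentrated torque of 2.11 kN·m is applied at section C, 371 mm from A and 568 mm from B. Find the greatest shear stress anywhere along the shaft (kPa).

With uniform GJ and both ends fixed, compatibility θ_AC = θ_CB gives T_A·a = T_B·b, together with T_A + T_B = T₀.
T_A = T₀·b/(a+b) = 2110·568/939.0 = 1276 N·m; T_B = 833.7 N·m.
τ in each portion: τ_AC = 3.95×10^7 Pa, τ_CB = 2.58×10^7 Pa; maximum is in AC.
τ_max = T_AC·r/J = 1276·0.0274/8.85×10^-7 = 3.950×10^7 Pa.

39500 kPa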